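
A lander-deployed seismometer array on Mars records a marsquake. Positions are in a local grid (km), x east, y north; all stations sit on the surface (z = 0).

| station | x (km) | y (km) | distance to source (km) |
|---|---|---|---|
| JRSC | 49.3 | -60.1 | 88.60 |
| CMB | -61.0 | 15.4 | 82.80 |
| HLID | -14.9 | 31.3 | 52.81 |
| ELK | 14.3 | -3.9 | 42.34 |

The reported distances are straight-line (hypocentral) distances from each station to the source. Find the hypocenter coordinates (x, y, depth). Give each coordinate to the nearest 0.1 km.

(11.1, 9.0, 40.2)

Each station gives a sphere (x−x_i)² + (y−y_i)² + z² = d_i² (stations at z=0).
Subtracting the JRSC sphere from CMB and HLID: z² cancels, leaving linear equations in x and y:
-220.6 x + 151.0 y = -1090.22
-128.4 x + 182.8 y = 220.26
Solving: x ≈ 11.107, y ≈ 9.007 km (keep extra digits for the depth step; rounded: 11.1, 9.0).
Then from the JRSC sphere: z² = 88.60² − (x − 49.3)² − (y + 60.1)² with x = 11.107, y = 9.007, so z ≈ 40.193 ≈ 40.2 km.
Check against ELK (with the unrounded solution): distance 42.34 ≈ 42.34 km. ✓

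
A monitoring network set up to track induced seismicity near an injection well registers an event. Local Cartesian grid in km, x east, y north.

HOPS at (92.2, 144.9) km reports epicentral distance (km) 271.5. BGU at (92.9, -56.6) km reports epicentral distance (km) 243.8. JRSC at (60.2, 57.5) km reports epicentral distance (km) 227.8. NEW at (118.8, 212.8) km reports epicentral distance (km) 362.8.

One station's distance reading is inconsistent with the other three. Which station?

Solve using three stations at a time. Using BGU, JRSC, NEW (subtract circle equations pairwise → linear system) gives (x, y) ≈ (-149.6, -31.3).
Distances from that point to each station vs reported:
  HOPS: calculated 299.2 vs reported 271.5 → residual 27.7 km
  BGU: calculated 243.9 vs reported 243.8 → residual 0.1 km
  JRSC: calculated 227.9 vs reported 227.8 → residual 0.1 km
  NEW: calculated 362.8 vs reported 362.8 → residual 0.0 km
BGU, JRSC, NEW are mutually consistent (residuals ≈ 0); HOPS is off by 27.7 km.

HOPS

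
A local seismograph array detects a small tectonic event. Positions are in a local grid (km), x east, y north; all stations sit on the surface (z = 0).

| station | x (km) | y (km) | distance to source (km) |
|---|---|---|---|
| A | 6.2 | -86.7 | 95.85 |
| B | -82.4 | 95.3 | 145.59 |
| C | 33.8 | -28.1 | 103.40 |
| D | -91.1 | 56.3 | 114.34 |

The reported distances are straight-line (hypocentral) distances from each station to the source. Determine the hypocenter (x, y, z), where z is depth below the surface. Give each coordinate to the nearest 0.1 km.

Each station gives a sphere (x−x_i)² + (y−y_i)² + z² = d_i² (stations at z=0).
Subtracting the A sphere from B and C: z² cancels, leaving linear equations in x and y:
-177.2 x + 364.0 y = -3692.71
55.2 x + 117.2 y = -7127.62
Solving: x ≈ -52.903, y ≈ -35.899 km (keep extra digits for the depth step; rounded: -52.9, -35.9).
Then from the A sphere: z² = 95.85² − (x − 6.2)² − (y + 86.7)² with x = -52.903, y = -35.899, so z ≈ 55.797 ≈ 55.8 km.

x ≈ -52.9 km, y ≈ -35.9 km, depth ≈ 55.8 km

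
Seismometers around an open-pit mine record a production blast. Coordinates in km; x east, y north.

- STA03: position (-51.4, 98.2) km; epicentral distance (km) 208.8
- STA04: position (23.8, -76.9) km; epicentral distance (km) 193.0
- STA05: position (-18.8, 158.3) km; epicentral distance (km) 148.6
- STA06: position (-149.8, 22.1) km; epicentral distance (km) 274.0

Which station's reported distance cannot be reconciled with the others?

STA03

Solve using three stations at a time. Using STA04, STA05, STA06 (subtract circle equations pairwise → linear system) gives (x, y) ≈ (114.8, 93.3).
Distances from that point to each station vs reported:
  STA03: calculated 166.2 vs reported 208.8 → residual 42.6 km
  STA04: calculated 193.0 vs reported 193.0 → residual 0.0 km
  STA05: calculated 148.6 vs reported 148.6 → residual 0.0 km
  STA06: calculated 274.0 vs reported 274.0 → residual 0.0 km
STA04, STA05, STA06 are mutually consistent (residuals ≈ 0); STA03 is off by 42.6 km.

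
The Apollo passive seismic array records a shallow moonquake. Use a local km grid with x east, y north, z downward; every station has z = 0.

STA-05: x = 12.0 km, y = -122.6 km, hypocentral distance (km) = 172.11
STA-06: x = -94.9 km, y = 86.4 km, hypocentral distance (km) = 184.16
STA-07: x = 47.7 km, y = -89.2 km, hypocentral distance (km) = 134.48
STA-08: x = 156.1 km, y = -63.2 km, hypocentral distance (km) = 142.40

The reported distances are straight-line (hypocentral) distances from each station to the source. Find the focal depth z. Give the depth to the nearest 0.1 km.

depth ≈ 64.7 km

Each station gives a sphere (x−x_i)² + (y−y_i)² + z² = d_i² (stations at z=0).
Subtracting the STA-05 sphere from STA-06 and STA-07: z² cancels, leaving linear equations in x and y:
-213.8 x + 418.0 y = -2996.84
71.4 x + 66.8 y = 6594.15
Solving: x ≈ 67.001, y ≈ 27.100 km (keep extra digits for the depth step; rounded: 67.0, 27.1).
Then from the STA-05 sphere: z² = 172.11² − (x − 12.0)² − (y + 122.6)² with x = 67.001, y = 27.100, so z ≈ 64.704 ≈ 64.7 km.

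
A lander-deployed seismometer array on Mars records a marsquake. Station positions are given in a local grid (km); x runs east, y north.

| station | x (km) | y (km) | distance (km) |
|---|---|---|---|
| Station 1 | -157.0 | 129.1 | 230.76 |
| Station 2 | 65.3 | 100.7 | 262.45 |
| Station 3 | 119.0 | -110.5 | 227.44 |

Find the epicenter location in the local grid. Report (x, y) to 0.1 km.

(-108.0, -96.4)

Circle about each station: (x + 157.0)² + (y − 129.1)² = 230.76²; (x − 65.3)² + (y − 100.7)² = 262.45²; (x − 119.0)² + (y + 110.5)² = 227.44².
Subtracting the Station 1 equation from the Station 2 and Station 3 equations removes the quadratic terms:
444.6 x − 56.8 y = -42541.05
552.0 x − 479.2 y = -13423.34
Solving the 2×2 system: x ≈ -108.0, y ≈ -96.4 km.
Check against Station 1 (with the unrounded x, y): √((x + 157.0)²+(y − 129.1)²) = 230.76 ≈ 230.76 km. ✓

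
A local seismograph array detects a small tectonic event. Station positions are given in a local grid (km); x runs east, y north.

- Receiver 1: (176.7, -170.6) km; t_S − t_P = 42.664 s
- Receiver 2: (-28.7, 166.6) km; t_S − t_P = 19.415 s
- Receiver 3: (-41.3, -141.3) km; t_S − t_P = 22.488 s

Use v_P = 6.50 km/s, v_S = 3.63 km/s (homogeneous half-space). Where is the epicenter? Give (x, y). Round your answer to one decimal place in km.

Distance from S−P lag: d = Δt · v_P v_S / (v_P − v_S) = Δt · (6.50·3.63)/(6.50−3.63) ≈ 8.2213·Δt.
So d_Receiver 1 = 350.75, d_Receiver 2 = 159.62, d_Receiver 3 = 184.88 km.
Circle about each station: (x − 176.7)² + (y + 170.6)² = 350.75²; (x + 28.7)² + (y − 166.6)² = 159.62²; (x + 41.3)² + (y + 141.3)² = 184.88².
Subtracting pairs of circle equations eliminates x²+y² and gives linear equations (the radical axes):
-410.8 x + 674.4 y = 65799.02
-436.0 x + 58.6 y = 50189.08
Solving the 2×2 system: x ≈ -111.1, y ≈ 29.9 km.

-111.1 km east, 29.9 km north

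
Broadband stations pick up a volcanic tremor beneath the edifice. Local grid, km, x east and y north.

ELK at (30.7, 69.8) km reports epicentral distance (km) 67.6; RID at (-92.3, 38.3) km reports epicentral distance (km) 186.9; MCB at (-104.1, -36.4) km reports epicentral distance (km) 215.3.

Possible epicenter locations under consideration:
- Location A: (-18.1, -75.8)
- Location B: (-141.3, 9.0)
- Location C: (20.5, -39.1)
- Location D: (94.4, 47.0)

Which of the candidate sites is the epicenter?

For each candidate, compare |candidate − station| to the reported distance:
Location A: residuals ELK 86.0, RID 50.8, MCB 120.7 → max 120.7 km
Location B: residuals ELK 114.8, RID 129.8, MCB 156.6 → max 156.6 km
Location C: residuals ELK 41.8, RID 50.1, MCB 90.7 → max 90.7 km
Location D: residuals ELK 0.1, RID 0.0, MCB 0.0 → max 0.1 km
Only Location D has all residuals ≈ 0.

Location D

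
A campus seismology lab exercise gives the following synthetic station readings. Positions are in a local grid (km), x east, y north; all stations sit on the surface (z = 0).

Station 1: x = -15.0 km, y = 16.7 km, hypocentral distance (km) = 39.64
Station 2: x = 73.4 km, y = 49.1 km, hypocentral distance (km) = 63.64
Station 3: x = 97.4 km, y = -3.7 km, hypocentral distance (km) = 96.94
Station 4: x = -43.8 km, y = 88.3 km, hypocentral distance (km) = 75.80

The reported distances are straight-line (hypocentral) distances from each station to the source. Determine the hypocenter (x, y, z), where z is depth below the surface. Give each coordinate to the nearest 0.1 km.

Each station gives a sphere (x−x_i)² + (y−y_i)² + z² = d_i² (stations at z=0).
Subtracting the Station 1 sphere from Station 2 and Station 3: z² cancels, leaving linear equations in x and y:
176.8 x + 64.8 y = 4815.76
224.8 x − 40.8 y = 1170.53
Solving: x ≈ 12.504, y ≈ 40.203 km (keep extra digits for the depth step; rounded: 12.5, 40.2).
Then from the Station 1 sphere: z² = 39.64² − (x + 15.0)² − (y − 16.7)² with x = 12.504, y = 40.203, so z ≈ 16.201 ≈ 16.2 km.
Check against Station 4 (with the unrounded solution): distance 75.80 ≈ 75.80 km. ✓

x ≈ 12.5 km, y ≈ 40.2 km, depth ≈ 16.2 km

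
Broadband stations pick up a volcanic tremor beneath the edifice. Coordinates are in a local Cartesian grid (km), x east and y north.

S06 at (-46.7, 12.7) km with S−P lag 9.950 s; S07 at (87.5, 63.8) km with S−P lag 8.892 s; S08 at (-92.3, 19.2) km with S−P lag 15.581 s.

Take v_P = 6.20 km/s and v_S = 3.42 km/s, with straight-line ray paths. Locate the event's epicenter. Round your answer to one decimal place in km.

Distance from S−P lag: d = Δt · v_P v_S / (v_P − v_S) = Δt · (6.20·3.42)/(6.20−3.42) ≈ 7.6273·Δt.
So d_S06 = 75.89, d_S07 = 67.82, d_S08 = 118.84 km.
Circle about each station: (x + 46.7)² + (y − 12.7)² = 75.89²; (x − 87.5)² + (y − 63.8)² = 67.82²; (x + 92.3)² + (y − 19.2)² = 118.84².
Subtracting pairs of circle equations eliminates x²+y² and gives linear equations (the radical axes):
268.4 x + 102.2 y = 10544.25
-91.2 x + 13.0 y = -1817.90
Solving the 2×2 system: x ≈ 25.2, y ≈ 37.0 km.

x ≈ 25.2 km, y ≈ 37.0 km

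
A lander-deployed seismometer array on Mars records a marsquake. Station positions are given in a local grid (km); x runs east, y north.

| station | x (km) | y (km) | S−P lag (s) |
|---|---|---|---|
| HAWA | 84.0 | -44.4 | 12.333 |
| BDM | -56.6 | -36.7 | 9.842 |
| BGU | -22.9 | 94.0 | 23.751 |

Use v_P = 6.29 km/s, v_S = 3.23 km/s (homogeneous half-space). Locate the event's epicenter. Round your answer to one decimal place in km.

Distance from S−P lag: d = Δt · v_P v_S / (v_P − v_S) = Δt · (6.29·3.23)/(6.29−3.23) ≈ 6.6394·Δt.
So d_HAWA = 81.88, d_BDM = 65.35, d_BGU = 157.69 km.
Circle about each station: (x − 84.0)² + (y + 44.4)² = 81.88²; (x + 56.6)² + (y + 36.7)² = 65.35²; (x + 22.9)² + (y − 94.0)² = 157.69².
Subtracting the HAWA equation from the BDM and BGU equations removes the quadratic terms:
-281.2 x + 15.4 y = -2043.20
-213.8 x + 276.8 y = -17828.75
Solving the 2×2 system: x ≈ 3.9, y ≈ -61.4 km.

(3.9, -61.4)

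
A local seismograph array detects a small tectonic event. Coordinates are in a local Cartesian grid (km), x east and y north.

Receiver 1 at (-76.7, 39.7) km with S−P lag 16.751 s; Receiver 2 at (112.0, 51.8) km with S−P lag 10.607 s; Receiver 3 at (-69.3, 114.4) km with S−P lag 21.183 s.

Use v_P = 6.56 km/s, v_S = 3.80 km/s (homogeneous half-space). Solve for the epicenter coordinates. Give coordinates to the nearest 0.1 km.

Distance from S−P lag: d = Δt · v_P v_S / (v_P − v_S) = Δt · (6.56·3.80)/(6.56−3.80) ≈ 9.0319·Δt.
So d_Receiver 1 = 151.29, d_Receiver 2 = 95.80, d_Receiver 3 = 191.32 km.
Circle about each station: (x + 76.7)² + (y − 39.7)² = 151.29²; (x − 112.0)² + (y − 51.8)² = 95.80²; (x + 69.3)² + (y − 114.4)² = 191.32².
Subtracting pairs of circle equations eliminates x²+y² and gives linear equations (the radical axes):
377.4 x + 24.2 y = 21479.28
14.8 x + 149.4 y = -3283.81
Solving the 2×2 system: x ≈ 58.7, y ≈ -27.8 km.

x ≈ 58.7 km, y ≈ -27.8 km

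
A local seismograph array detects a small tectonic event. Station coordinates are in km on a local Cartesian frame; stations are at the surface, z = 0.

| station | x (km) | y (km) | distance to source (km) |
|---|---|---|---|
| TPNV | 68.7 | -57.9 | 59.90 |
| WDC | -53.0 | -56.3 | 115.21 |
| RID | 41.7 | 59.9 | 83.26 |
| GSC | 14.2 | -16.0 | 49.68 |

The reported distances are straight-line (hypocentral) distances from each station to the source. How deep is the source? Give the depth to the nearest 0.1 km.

Each station gives a sphere (x−x_i)² + (y−y_i)² + z² = d_i² (stations at z=0).
Subtracting the TPNV sphere from WDC and RID: z² cancels, leaving linear equations in x and y:
-243.4 x + 3.2 y = -11778.74
-54.0 x + 235.6 y = -6089.42
Solving: x ≈ 48.198, y ≈ -14.799 km (keep extra digits for the depth step; rounded: 48.2, -14.8).
Then from the TPNV sphere: z² = 59.90² − (x − 68.7)² − (y + 57.9)² with x = 48.198, y = -14.799, so z ≈ 36.194 ≈ 36.2 km.

z ≈ 36.2 km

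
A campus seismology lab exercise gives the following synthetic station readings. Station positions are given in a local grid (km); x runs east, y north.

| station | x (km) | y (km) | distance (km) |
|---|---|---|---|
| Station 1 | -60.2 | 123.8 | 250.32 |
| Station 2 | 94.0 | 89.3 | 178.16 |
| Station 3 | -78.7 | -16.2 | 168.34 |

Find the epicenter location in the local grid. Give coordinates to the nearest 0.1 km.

Circle about each station: (x + 60.2)² + (y − 123.8)² = 250.32²; (x − 94.0)² + (y − 89.3)² = 178.16²; (x + 78.7)² + (y + 16.2)² = 168.34².
Subtracting pairs of circle equations eliminates x²+y² and gives linear equations (the radical axes):
308.4 x − 69.0 y = 28779.13
-37.0 x − 280.0 y = 21827.40
Solving the 2×2 system: x ≈ 73.7, y ≈ -87.7 km.

73.7 km east, -87.7 km north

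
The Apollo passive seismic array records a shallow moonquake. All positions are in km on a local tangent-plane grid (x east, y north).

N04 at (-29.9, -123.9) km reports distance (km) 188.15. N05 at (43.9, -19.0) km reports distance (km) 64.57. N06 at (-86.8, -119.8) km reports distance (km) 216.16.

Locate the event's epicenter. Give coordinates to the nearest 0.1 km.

53.2 km east, 44.9 km north

Circle about each station: (x + 29.9)² + (y + 123.9)² = 188.15²; (x − 43.9)² + (y + 19.0)² = 64.57²; (x + 86.8)² + (y + 119.8)² = 216.16².
Subtracting the N04 equation from the N05 and N06 equations removes the quadratic terms:
147.6 x + 209.8 y = 17274.13
-113.8 x + 8.2 y = -5683.66
Solving the 2×2 system: x ≈ 53.2, y ≈ 44.9 km.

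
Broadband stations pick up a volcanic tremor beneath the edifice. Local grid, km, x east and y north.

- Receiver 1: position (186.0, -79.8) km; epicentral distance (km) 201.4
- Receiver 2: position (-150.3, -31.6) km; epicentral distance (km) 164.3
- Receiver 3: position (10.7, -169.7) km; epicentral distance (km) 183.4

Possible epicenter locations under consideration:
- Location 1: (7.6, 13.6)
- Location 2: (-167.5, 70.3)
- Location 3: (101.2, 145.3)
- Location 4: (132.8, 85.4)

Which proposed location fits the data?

Location 1

For each candidate, compare |candidate − station| to the reported distance:
Location 1: residuals Receiver 1 0.0, Receiver 2 0.1, Receiver 3 0.1 → max 0.1 km
Location 2: residuals Receiver 1 182.6, Receiver 2 61.0, Receiver 3 115.5 → max 182.6 km
Location 3: residuals Receiver 1 39.1, Receiver 2 143.2, Receiver 3 144.3 → max 144.3 km
Location 4: residuals Receiver 1 27.8, Receiver 2 142.0, Receiver 3 99.4 → max 142.0 km
Only Location 1 has all residuals ≈ 0.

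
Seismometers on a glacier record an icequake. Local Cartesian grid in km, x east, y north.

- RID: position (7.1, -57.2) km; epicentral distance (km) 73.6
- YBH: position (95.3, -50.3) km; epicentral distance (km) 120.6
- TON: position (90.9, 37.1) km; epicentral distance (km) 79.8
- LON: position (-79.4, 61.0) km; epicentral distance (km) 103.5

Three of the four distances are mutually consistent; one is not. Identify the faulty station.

Solve using three stations at a time. Using RID, TON, LON (subtract circle equations pairwise → linear system) gives (x, y) ≈ (13.9, 16.1).
Distances from that point to each station vs reported:
  RID: calculated 73.6 vs reported 73.6 → residual 0.0 km
  YBH: calculated 105.1 vs reported 120.6 → residual 15.5 km
  TON: calculated 79.8 vs reported 79.8 → residual 0.0 km
  LON: calculated 103.5 vs reported 103.5 → residual 0.0 km
RID, TON, LON are mutually consistent (residuals ≈ 0); YBH is off by 15.5 km.

YBH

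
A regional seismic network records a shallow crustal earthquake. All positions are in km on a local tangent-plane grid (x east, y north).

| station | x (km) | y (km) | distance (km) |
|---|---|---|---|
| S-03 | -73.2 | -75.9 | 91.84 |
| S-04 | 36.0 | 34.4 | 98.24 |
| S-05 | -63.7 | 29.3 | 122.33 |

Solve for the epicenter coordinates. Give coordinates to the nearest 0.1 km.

17.6 km east, -62.1 km north

Circle about each station: (x + 73.2)² + (y + 75.9)² = 91.84²; (x − 36.0)² + (y − 34.4)² = 98.24²; (x + 63.7)² + (y − 29.3)² = 122.33².
Subtracting the S-03 equation from the S-04 and S-05 equations removes the quadratic terms:
218.4 x + 220.6 y = -9856.20
19.0 x + 210.4 y = -12732.91
Solving the 2×2 system: x ≈ 17.6, y ≈ -62.1 km.
Check against S-03 (with the unrounded x, y): √((x + 73.2)²+(y + 75.9)²) = 91.85 ≈ 91.84 km. ✓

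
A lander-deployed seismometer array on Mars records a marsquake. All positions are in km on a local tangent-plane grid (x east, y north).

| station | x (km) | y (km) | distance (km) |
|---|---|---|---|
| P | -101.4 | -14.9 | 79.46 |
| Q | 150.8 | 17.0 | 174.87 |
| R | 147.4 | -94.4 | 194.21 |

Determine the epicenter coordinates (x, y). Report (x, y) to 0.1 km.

(-23.1, -1.4)

Circle about each station: (x + 101.4)² + (y + 14.9)² = 79.46²; (x − 150.8)² + (y − 17.0)² = 174.87²; (x − 147.4)² + (y + 94.4)² = 194.21².
Subtracting the P equation from the Q and R equations removes the quadratic terms:
504.4 x + 63.8 y = -11739.96
497.6 x − 159.0 y = -11269.48
Solving the 2×2 system: x ≈ -23.1, y ≈ -1.4 km.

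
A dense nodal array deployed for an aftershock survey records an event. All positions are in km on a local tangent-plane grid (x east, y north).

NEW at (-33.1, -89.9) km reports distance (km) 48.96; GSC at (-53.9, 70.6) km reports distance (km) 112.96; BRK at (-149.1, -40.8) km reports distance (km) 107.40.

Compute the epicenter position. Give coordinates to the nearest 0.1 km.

Circle about each station: (x + 33.1)² + (y + 89.9)² = 48.96²; (x + 53.9)² + (y − 70.6)² = 112.96²; (x + 149.1)² + (y + 40.8)² = 107.40².
Subtracting the NEW equation from the GSC and BRK equations removes the quadratic terms:
-41.6 x + 321.0 y = -11650.93
-232.0 x + 98.2 y = 5580.15
Solving the 2×2 system: x ≈ -41.7, y ≈ -41.7 km.

(-41.7, -41.7)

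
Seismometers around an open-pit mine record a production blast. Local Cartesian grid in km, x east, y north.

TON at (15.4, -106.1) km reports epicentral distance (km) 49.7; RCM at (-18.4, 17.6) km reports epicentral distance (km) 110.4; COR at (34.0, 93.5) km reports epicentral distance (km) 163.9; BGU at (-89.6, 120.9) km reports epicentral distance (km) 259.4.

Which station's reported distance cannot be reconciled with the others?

BGU

Solve using three stations at a time. Using TON, RCM, COR (subtract circle equations pairwise → linear system) gives (x, y) ≈ (49.2, -69.7).
Distances from that point to each station vs reported:
  TON: calculated 49.7 vs reported 49.7 → residual 0.0 km
  RCM: calculated 110.4 vs reported 110.4 → residual 0.0 km
  COR: calculated 163.9 vs reported 163.9 → residual 0.0 km
  BGU: calculated 235.8 vs reported 259.4 → residual 23.6 km
TON, RCM, COR are mutually consistent (residuals ≈ 0); BGU is off by 23.6 km.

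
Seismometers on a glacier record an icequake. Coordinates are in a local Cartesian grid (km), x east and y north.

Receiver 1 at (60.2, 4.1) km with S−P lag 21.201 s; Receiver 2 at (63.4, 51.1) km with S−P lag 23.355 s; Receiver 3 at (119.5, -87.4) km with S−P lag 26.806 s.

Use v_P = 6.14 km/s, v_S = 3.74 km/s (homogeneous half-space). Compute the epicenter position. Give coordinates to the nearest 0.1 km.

-134.6 km east, -52.5 km north

Distance from S−P lag: d = Δt · v_P v_S / (v_P − v_S) = Δt · (6.14·3.74)/(6.14−3.74) ≈ 9.5682·Δt.
So d_Receiver 1 = 202.85, d_Receiver 2 = 223.46, d_Receiver 3 = 256.48 km.
Circle about each station: (x − 60.2)² + (y − 4.1)² = 202.85²; (x − 63.4)² + (y − 51.1)² = 223.46²; (x − 119.5)² + (y + 87.4)² = 256.48².
Subtracting the Receiver 1 equation from the Receiver 2 and Receiver 3 equations removes the quadratic terms:
6.4 x + 94.0 y = -5796.33
118.6 x − 183.0 y = -6355.71
Solving the 2×2 system: x ≈ -134.6, y ≈ -52.5 km.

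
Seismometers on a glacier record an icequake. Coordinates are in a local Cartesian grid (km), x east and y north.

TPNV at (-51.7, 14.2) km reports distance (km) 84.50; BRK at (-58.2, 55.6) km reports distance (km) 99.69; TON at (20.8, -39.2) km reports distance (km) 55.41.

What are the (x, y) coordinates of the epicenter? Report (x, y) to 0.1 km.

Circle about each station: (x + 51.7)² + (y − 14.2)² = 84.50²; (x + 58.2)² + (y − 55.6)² = 99.69²; (x − 20.8)² + (y + 39.2)² = 55.41².
Subtracting pairs of circle equations eliminates x²+y² and gives linear equations (the radical axes):
-13.0 x + 82.8 y = 806.22
145.0 x − 106.8 y = 3164.73
Solving the 2×2 system: x ≈ 32.8, y ≈ 14.9 km.

32.8 km east, 14.9 km north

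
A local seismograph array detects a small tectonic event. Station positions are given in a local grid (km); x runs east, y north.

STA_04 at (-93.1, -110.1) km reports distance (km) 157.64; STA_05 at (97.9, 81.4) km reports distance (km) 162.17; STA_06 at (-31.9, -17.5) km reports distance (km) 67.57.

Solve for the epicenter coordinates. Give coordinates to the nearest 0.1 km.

Circle about each station: (x + 93.1)² + (y + 110.1)² = 157.64²; (x − 97.9)² + (y − 81.4)² = 162.17²; (x + 31.9)² + (y + 17.5)² = 67.57².
Subtracting the STA_04 equation from the STA_05 and STA_06 equations removes the quadratic terms:
382.0 x + 383.0 y = -6027.99
122.4 x + 185.2 y = 818.90
Solving the 2×2 system: x ≈ -59.9, y ≈ 44.0 km.

x ≈ -59.9 km, y ≈ 44.0 km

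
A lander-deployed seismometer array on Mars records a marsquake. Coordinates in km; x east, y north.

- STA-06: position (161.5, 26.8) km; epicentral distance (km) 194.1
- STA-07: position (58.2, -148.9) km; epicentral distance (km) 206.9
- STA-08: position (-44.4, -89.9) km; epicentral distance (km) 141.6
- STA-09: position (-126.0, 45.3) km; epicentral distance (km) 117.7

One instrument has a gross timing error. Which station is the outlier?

Solve using three stations at a time. Using STA-07, STA-08, STA-09 (subtract circle equations pairwise → linear system) gives (x, y) ≈ (-8.3, 47.0).
Distances from that point to each station vs reported:
  STA-06: calculated 171.0 vs reported 194.1 → residual 23.1 km
  STA-07: calculated 206.9 vs reported 206.9 → residual 0.0 km
  STA-08: calculated 141.6 vs reported 141.6 → residual 0.0 km
  STA-09: calculated 117.7 vs reported 117.7 → residual 0.0 km
STA-07, STA-08, STA-09 are mutually consistent (residuals ≈ 0); STA-06 is off by 23.1 km.

STA-06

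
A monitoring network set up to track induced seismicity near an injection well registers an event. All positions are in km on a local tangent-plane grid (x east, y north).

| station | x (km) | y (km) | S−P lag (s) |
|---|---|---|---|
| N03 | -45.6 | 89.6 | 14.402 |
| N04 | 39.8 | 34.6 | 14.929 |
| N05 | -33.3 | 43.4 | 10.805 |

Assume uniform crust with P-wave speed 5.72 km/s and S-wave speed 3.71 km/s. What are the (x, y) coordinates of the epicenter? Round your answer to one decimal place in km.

-89.1 km east, -56.1 km north

Distance from S−P lag: d = Δt · v_P v_S / (v_P − v_S) = Δt · (5.72·3.71)/(5.72−3.71) ≈ 10.5578·Δt.
So d_N03 = 152.05, d_N04 = 157.62, d_N05 = 114.08 km.
Circle about each station: (x + 45.6)² + (y − 89.6)² = 152.05²; (x − 39.8)² + (y − 34.6)² = 157.62²; (x + 33.3)² + (y − 43.4)² = 114.08².
Subtracting the N03 equation from the N04 and N05 equations removes the quadratic terms:
170.8 x − 110.0 y = -9051.18
24.6 x − 92.4 y = 2989.89
Solving the 2×2 system: x ≈ -89.1, y ≈ -56.1 km.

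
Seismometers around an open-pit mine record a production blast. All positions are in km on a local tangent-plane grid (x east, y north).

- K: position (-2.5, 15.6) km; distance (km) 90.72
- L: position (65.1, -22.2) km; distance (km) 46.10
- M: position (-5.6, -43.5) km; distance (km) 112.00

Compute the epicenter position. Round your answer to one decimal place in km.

x ≈ 88.2 km, y ≈ 17.7 km

Circle about each station: (x + 2.5)² + (y − 15.6)² = 90.72²; (x − 65.1)² + (y + 22.2)² = 46.10²; (x + 5.6)² + (y + 43.5)² = 112.00².
Subtracting the K equation from the L and M equations removes the quadratic terms:
135.2 x − 75.6 y = 10586.15
-6.2 x − 118.2 y = -2639.88
Solving the 2×2 system: x ≈ 88.2, y ≈ 17.7 km.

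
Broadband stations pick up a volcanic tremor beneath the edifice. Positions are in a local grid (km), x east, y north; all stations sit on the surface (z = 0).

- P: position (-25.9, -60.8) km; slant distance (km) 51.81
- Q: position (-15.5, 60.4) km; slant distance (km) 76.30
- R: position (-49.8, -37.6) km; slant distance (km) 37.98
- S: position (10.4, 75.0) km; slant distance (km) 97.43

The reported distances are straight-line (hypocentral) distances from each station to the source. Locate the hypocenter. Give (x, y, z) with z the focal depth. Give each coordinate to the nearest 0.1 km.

x ≈ -28.2 km, y ≈ -12.5 km, depth ≈ 18.6 km

Each station gives a sphere (x−x_i)² + (y−y_i)² + z² = d_i² (stations at z=0).
Subtracting the P sphere from Q and R: z² cancels, leaving linear equations in x and y:
20.8 x + 242.4 y = -3616.45
-47.8 x + 46.4 y = 768.15
Solving: x ≈ -28.203, y ≈ -12.499 km (keep extra digits for the depth step; rounded: -28.2, -12.5).
Then from the P sphere: z² = 51.81² − (x + 25.9)² − (y + 60.8)² with x = -28.203, y = -12.499, so z ≈ 18.601 ≈ 18.6 km.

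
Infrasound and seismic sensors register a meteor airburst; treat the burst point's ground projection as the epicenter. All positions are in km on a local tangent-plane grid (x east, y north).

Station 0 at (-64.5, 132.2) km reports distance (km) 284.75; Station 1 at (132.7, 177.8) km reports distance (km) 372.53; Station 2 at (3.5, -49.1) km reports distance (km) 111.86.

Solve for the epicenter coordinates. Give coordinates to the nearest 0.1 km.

Circle about each station: (x + 64.5)² + (y − 132.2)² = 284.75²; (x − 132.7)² + (y − 177.8)² = 372.53²; (x − 3.5)² + (y + 49.1)² = 111.86².
Subtracting pairs of circle equations eliminates x²+y² and gives linear equations (the radical axes):
394.4 x + 91.2 y = -30111.00
136.0 x − 362.6 y = 49355.87
Solving the 2×2 system: x ≈ -41.3, y ≈ -151.6 km.

(-41.3, -151.6)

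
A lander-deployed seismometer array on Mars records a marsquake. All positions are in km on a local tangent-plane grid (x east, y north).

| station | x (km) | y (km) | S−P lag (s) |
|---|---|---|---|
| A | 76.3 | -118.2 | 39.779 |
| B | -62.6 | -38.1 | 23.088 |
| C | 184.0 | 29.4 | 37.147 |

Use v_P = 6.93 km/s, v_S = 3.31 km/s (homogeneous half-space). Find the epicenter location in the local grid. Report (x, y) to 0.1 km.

Distance from S−P lag: d = Δt · v_P v_S / (v_P − v_S) = Δt · (6.93·3.31)/(6.93−3.31) ≈ 6.3365·Δt.
So d_A = 252.06, d_B = 146.30, d_C = 235.38 km.
Circle about each station: (x − 76.3)² + (y + 118.2)² = 252.06²; (x + 62.6)² + (y + 38.1)² = 146.30²; (x − 184.0)² + (y − 29.4)² = 235.38².
Subtracting the A equation from the B and C equations removes the quadratic terms:
-277.8 x + 160.2 y = 27707.99
215.4 x + 295.2 y = 23057.93
Solving the 2×2 system: x ≈ -38.5, y ≈ 106.2 km.

-38.5 km east, 106.2 km north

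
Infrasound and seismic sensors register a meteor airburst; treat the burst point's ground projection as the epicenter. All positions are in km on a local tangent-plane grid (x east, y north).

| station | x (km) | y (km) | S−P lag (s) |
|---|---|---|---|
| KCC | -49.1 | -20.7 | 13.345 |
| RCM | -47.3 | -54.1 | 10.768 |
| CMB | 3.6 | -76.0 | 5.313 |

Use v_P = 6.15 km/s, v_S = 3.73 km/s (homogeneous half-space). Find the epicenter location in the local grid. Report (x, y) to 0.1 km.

Distance from S−P lag: d = Δt · v_P v_S / (v_P − v_S) = Δt · (6.15·3.73)/(6.15−3.73) ≈ 9.4791·Δt.
So d_KCC = 126.50, d_RCM = 102.07, d_CMB = 50.36 km.
Circle about each station: (x + 49.1)² + (y + 20.7)² = 126.50²; (x + 47.3)² + (y + 54.1)² = 102.07²; (x − 3.6)² + (y + 76.0)² = 50.36².
Subtracting pairs of circle equations eliminates x²+y² and gives linear equations (the radical axes):
3.6 x − 66.8 y = 7908.77
105.4 x − 110.6 y = 16415.78
Solving the 2×2 system: x ≈ 33.4, y ≈ -116.6 km.
Check against KCC (with the unrounded x, y): √((x + 49.1)²+(y + 20.7)²) = 126.50 ≈ 126.50 km. ✓

x ≈ 33.4 km, y ≈ -116.6 km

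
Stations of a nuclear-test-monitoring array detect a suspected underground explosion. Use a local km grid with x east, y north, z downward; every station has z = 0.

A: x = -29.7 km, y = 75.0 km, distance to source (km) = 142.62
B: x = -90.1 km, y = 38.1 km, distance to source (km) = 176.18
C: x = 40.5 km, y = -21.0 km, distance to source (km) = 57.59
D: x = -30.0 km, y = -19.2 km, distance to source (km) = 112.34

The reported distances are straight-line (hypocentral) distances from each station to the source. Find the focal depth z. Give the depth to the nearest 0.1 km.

Each station gives a sphere (x−x_i)² + (y−y_i)² + z² = d_i² (stations at z=0).
Subtracting the A sphere from B and C: z² cancels, leaving linear equations in x and y:
-120.8 x − 73.8 y = -7636.40
140.4 x − 192.0 y = 12598.02
Solving: x ≈ 71.403, y ≈ -13.402 km (keep extra digits for the depth step; rounded: 71.4, -13.4).
Then from the A sphere: z² = 142.62² − (x + 29.7)² − (y − 75.0)² with x = 71.403, y = -13.402, so z ≈ 47.997 ≈ 48.0 km.
Check against D (with the unrounded solution): distance 112.34 ≈ 112.34 km. ✓

depth ≈ 48.0 km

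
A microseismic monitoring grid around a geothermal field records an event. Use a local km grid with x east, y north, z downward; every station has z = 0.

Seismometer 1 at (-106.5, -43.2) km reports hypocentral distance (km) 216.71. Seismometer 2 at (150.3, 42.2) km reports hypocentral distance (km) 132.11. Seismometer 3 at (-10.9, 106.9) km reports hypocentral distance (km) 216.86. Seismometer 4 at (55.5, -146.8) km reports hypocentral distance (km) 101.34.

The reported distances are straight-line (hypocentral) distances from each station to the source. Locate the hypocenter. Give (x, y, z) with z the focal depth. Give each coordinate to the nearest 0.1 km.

Each station gives a sphere (x−x_i)² + (y−y_i)² + z² = d_i² (stations at z=0).
Subtracting the Seismometer 1 sphere from Seismometer 2 and Seismometer 3: z² cancels, leaving linear equations in x and y:
513.6 x + 170.8 y = 40672.61
191.2 x + 300.2 y = -1727.11
Solving: x ≈ 102.899, y ≈ -71.291 km (keep extra digits for the depth step; rounded: 102.9, -71.3).
Then from the Seismometer 1 sphere: z² = 216.71² − (x + 106.5)² − (y + 43.2)² with x = 102.899, y = -71.291, so z ≈ 48.230 ≈ 48.2 km.

(102.9, -71.3, 48.2)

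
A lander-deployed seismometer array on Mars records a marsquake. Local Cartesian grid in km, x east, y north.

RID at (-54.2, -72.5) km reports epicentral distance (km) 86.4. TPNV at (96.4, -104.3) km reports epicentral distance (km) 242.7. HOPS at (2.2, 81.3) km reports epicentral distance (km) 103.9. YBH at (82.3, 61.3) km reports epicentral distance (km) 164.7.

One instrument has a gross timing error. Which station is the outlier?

Solve using three stations at a time. Using RID, HOPS, YBH (subtract circle equations pairwise → linear system) gives (x, y) ≈ (-74.6, 11.4).
Distances from that point to each station vs reported:
  RID: calculated 86.4 vs reported 86.4 → residual 0.0 km
  TPNV: calculated 206.5 vs reported 242.7 → residual 36.2 km
  HOPS: calculated 103.9 vs reported 103.9 → residual 0.0 km
  YBH: calculated 164.7 vs reported 164.7 → residual 0.0 km
RID, HOPS, YBH are mutually consistent (residuals ≈ 0); TPNV is off by 36.2 km.

TPNV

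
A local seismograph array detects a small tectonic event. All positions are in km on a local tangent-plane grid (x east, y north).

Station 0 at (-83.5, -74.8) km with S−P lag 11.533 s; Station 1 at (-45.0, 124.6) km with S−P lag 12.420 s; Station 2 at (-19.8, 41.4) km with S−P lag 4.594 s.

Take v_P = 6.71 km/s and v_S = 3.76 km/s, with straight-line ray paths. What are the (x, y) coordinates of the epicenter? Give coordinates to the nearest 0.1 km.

Distance from S−P lag: d = Δt · v_P v_S / (v_P − v_S) = Δt · (6.71·3.76)/(6.71−3.76) ≈ 8.5524·Δt.
So d_Station 0 = 98.63, d_Station 1 = 106.22, d_Station 2 = 39.29 km.
Circle about each station: (x + 83.5)² + (y + 74.8)² = 98.63²; (x + 45.0)² + (y − 124.6)² = 106.22²; (x + 19.8)² + (y − 41.4)² = 39.29².
Subtracting the Station 0 equation from the Station 1 and Station 2 equations removes the quadratic terms:
77.0 x + 398.8 y = 3428.06
127.4 x + 232.4 y = -2277.12
Solving the 2×2 system: x ≈ -51.8, y ≈ 18.6 km.

(-51.8, 18.6)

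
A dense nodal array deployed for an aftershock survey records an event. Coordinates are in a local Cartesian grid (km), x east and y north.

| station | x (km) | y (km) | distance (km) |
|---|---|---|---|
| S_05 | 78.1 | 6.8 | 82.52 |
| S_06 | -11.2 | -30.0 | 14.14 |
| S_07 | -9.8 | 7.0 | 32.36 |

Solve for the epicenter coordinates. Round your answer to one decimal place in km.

1.3 km east, -23.4 km north

Circle about each station: (x − 78.1)² + (y − 6.8)² = 82.52²; (x + 11.2)² + (y + 30.0)² = 14.14²; (x + 9.8)² + (y − 7.0)² = 32.36².
Subtracting pairs of circle equations eliminates x²+y² and gives linear equations (the radical axes):
-178.6 x − 73.6 y = 1489.20
-175.8 x + 0.4 y = -238.43
Solving the 2×2 system: x ≈ 1.3, y ≈ -23.4 km.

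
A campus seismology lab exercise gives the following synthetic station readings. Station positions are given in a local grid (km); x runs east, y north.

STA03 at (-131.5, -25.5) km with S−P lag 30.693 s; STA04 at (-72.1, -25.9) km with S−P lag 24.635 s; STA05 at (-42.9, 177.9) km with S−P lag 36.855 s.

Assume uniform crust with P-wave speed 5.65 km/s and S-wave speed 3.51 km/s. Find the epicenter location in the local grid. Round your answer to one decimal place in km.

Distance from S−P lag: d = Δt · v_P v_S / (v_P − v_S) = Δt · (5.65·3.51)/(5.65−3.51) ≈ 9.2671·Δt.
So d_STA03 = 284.43, d_STA04 = 228.29, d_STA05 = 341.54 km.
Circle about each station: (x + 131.5)² + (y + 25.5)² = 284.43²; (x + 72.1)² + (y + 25.9)² = 228.29²; (x + 42.9)² + (y − 177.9)² = 341.54².
Subtracting pairs of circle equations eliminates x²+y² and gives linear equations (the radical axes):
118.8 x − 0.8 y = 16710.82
177.2 x + 406.8 y = -20202.83
Solving the 2×2 system: x ≈ 139.9, y ≈ -110.6 km.

139.9 km east, -110.6 km north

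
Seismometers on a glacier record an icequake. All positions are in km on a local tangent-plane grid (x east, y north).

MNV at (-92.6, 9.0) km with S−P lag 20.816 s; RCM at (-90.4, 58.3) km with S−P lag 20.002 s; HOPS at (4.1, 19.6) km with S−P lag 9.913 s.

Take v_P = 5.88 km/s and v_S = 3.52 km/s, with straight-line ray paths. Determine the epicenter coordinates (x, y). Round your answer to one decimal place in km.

(84.9, 51.7)

Distance from S−P lag: d = Δt · v_P v_S / (v_P − v_S) = Δt · (5.88·3.52)/(5.88−3.52) ≈ 8.7702·Δt.
So d_MNV = 182.56, d_RCM = 175.42, d_HOPS = 86.94 km.
Circle about each station: (x + 92.6)² + (y − 9.0)² = 182.56²; (x + 90.4)² + (y − 58.3)² = 175.42²; (x − 4.1)² + (y − 19.6)² = 86.94².
Subtracting the MNV equation from the RCM and HOPS equations removes the quadratic terms:
4.4 x + 98.6 y = 5471.27
193.4 x + 21.2 y = 17514.80
Solving the 2×2 system: x ≈ 84.9, y ≈ 51.7 km.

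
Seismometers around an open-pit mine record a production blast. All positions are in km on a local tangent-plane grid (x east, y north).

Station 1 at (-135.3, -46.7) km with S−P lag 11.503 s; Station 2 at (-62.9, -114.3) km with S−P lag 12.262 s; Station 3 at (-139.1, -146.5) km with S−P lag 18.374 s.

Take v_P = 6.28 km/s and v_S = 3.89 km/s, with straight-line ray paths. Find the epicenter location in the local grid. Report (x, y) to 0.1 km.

x ≈ -30.6 km, y ≈ 6.8 km

Distance from S−P lag: d = Δt · v_P v_S / (v_P − v_S) = Δt · (6.28·3.89)/(6.28−3.89) ≈ 10.2214·Δt.
So d_Station 1 = 117.58, d_Station 2 = 125.34, d_Station 3 = 187.81 km.
Circle about each station: (x + 135.3)² + (y + 46.7)² = 117.58²; (x + 62.9)² + (y + 114.3)² = 125.34²; (x + 139.1)² + (y + 146.5)² = 187.81².
Subtracting pairs of circle equations eliminates x²+y² and gives linear equations (the radical axes):
144.8 x − 135.2 y = -5351.14
-7.6 x − 199.6 y = -1123.46
Solving the 2×2 system: x ≈ -30.6, y ≈ 6.8 km.
Check against Station 1 (with the unrounded x, y): √((x + 135.3)²+(y + 46.7)²) = 117.56 ≈ 117.58 km. ✓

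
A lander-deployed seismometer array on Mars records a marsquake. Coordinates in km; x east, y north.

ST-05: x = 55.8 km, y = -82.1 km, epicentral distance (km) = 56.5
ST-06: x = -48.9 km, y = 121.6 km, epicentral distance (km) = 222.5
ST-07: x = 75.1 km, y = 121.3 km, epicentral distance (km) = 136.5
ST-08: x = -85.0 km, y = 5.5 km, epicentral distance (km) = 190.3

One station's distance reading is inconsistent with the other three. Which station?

ST-07

Solve using three stations at a time. Using ST-05, ST-06, ST-08 (subtract circle equations pairwise → linear system) gives (x, y) ≈ (98.4, -45.1).
Distances from that point to each station vs reported:
  ST-05: calculated 56.4 vs reported 56.5 → residual 0.1 km
  ST-06: calculated 222.5 vs reported 222.5 → residual 0.0 km
  ST-07: calculated 168.0 vs reported 136.5 → residual 31.5 km
  ST-08: calculated 190.3 vs reported 190.3 → residual 0.0 km
ST-05, ST-06, ST-08 are mutually consistent (residuals ≈ 0); ST-07 is off by 31.5 km.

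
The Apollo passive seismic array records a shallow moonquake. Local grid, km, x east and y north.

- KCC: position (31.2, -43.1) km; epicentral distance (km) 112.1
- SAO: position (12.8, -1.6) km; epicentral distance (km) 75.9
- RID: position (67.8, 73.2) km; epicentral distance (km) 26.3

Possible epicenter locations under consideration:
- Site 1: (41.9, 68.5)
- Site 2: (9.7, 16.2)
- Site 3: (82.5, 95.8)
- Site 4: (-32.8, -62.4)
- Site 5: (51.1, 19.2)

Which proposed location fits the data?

For each candidate, compare |candidate − station| to the reported distance:
Site 1: residuals KCC 0.0, SAO 0.0, RID 0.0 → max 0.0 km
Site 2: residuals KCC 49.0, SAO 57.8, RID 55.1 → max 57.8 km
Site 3: residuals KCC 36.0, SAO 43.9, RID 0.7 → max 43.9 km
Site 4: residuals KCC 45.3, SAO 0.1, RID 142.5 → max 142.5 km
Site 5: residuals KCC 46.7, SAO 32.3, RID 30.2 → max 46.7 km
Only Site 1 has all residuals ≈ 0.

Site 1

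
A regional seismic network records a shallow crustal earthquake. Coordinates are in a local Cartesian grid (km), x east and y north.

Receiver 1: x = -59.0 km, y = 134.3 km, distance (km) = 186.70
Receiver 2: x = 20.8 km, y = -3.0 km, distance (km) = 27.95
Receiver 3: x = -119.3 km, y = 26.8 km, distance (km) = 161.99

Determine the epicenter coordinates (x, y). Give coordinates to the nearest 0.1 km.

Circle about each station: (x + 59.0)² + (y − 134.3)² = 186.70²; (x − 20.8)² + (y + 3.0)² = 27.95²; (x + 119.3)² + (y − 26.8)² = 161.99².
Subtracting pairs of circle equations eliminates x²+y² and gives linear equations (the radical axes):
159.6 x − 274.6 y = 12999.84
-120.6 x − 215.0 y = 2049.37
Solving the 2×2 system: x ≈ 33.1, y ≈ -28.1 km.

33.1 km east, -28.1 km north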